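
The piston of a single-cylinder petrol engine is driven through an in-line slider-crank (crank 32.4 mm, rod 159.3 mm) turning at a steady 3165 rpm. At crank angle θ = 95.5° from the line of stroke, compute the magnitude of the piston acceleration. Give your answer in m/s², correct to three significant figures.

1070

ω = 2π·3165/60 = 331.4 rad/s
x(θ) = r cosθ + √(L² − r² sin²θ); with ω constant, a = ω²·d²x/dθ².
d²x/dθ² = −r cosθ − r²(cos2θ)/√u − r⁴ sin²2θ/(4u^{3/2}),  u = L² − r² sin²θ = 0.0243364 m².
Substituting r = 0.0324 m, L = 0.1593 m, θ = 95.5°: d²x/dθ² = +0.0097083 m.
a = ω²·d²x/dθ² = (331.4)²·(+0.0097083) = +1066.5 m/s²;  |a| = 1066.5 m/s².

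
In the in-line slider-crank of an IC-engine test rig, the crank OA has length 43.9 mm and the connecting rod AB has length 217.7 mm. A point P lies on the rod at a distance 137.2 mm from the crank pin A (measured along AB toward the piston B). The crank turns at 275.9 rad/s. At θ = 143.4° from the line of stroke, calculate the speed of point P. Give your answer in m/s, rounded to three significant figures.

7.41

ω = 275.9 rad/s.  Crank-pin speed |V_A| = rω = 12.112 m/s, perpendicular to OA.
Rod angle: sinφ = −(r/L) sinθ ⇒ φ = -6.905°; ω_rod = −rω cosθ/√(L²−r²sin²θ) = +44.992 rad/s.
V_P = V_A + ω_rod × AP, with AP = 0.1372 m along the rod.
Components: V_Px = −rω sinθ − a·ω_rod·sinφ = -6.4793 m/s;  V_Py = rω cosθ + a·ω_rod·cosφ = -3.5956 m/s.
|V_P| = √(V_Px² + V_Py²) = 7.4101 m/s.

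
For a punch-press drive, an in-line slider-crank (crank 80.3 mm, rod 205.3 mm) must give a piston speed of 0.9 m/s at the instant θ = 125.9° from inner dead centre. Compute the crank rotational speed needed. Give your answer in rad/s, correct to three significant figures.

For an in-line slider-crank, |v_piston| = rω|sinθ|·[1 + r cosθ/√(L² − r² sin²θ)].
With r = 0.0803 m, L = 0.2053 m, θ = 125.9°: the bracketed kinematic factor |dx/dθ| = 0.049318 m.
ω = v/|dx/dθ| = 0.9/0.049318 = 18.249 rad/s.

18.2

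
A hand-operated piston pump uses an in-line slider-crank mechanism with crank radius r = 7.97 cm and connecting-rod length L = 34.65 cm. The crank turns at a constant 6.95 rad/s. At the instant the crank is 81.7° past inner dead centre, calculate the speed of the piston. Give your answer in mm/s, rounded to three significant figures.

567

ω = 6.95 rad/s
For an in-line slider-crank, x = r cosθ + √(L² − r² sin²θ), so v = −rω sinθ·[1 + r cosθ/√(L² − r² sin²θ)].
With r = 0.0797 m, L = 0.3465 m, θ = 81.7°: √(L² − r² sin²θ) = 0.33741 m.
v = −0.0797·6.95·0.98953·[1 + 0.0797·0.14436/0.33741] = -0.5668 m/s.
|v| = 0.5668 m/s = 566.8 mm/s.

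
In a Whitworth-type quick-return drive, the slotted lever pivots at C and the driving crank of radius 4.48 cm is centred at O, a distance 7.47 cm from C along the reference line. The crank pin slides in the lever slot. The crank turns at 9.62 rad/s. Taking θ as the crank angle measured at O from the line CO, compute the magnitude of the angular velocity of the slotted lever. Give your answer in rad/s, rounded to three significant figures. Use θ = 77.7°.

ω = 9.62 rad/s
Crank pin A relative to C: A = (d + r cosθ, r sinθ); lever angle φ = atan2(r sinθ, d + r cosθ).
Differentiating tanφ: φ̇ = rω(d cosθ + r)/(d² + r² + 2dr cosθ).
d² + r² + 2dr cosθ = |CA|² = 0.00901297 m²;  d cosθ + r = +0.060713 m.
|ω_lever| = |0.0448·9.62·+0.060713| / 0.00901297 = 2.9032 rad/s.

2.90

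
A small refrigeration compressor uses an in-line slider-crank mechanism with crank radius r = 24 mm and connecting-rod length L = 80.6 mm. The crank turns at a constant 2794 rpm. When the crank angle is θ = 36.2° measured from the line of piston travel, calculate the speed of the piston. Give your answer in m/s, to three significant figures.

5.16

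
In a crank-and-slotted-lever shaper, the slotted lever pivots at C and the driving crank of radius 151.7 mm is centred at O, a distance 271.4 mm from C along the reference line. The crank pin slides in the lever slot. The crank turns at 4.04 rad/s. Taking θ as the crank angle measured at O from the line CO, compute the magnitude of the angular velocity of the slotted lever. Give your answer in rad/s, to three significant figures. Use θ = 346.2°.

1.44

ω = 4.04 rad/s
Crank pin A relative to C: A = (d + r cosθ, r sinθ); lever angle φ = atan2(r sinθ, d + r cosθ).
Differentiating tanφ: φ̇ = rω(d cosθ + r)/(d² + r² + 2dr cosθ).
d² + r² + 2dr cosθ = |CA|² = 0.176637 m²;  d cosθ + r = +0.41527 m.
|ω_lever| = |0.1517·4.04·+0.41527| / 0.176637 = 1.4408 rad/s.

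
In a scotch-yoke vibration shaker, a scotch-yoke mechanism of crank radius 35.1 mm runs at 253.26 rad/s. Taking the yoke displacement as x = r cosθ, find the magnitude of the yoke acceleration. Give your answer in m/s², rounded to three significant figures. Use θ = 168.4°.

2210

ω = 253.3 rad/s
x = r cosθ ⇒ ẍ = −rω² cosθ (ω constant).
|a| = rω²|cosθ| = 0.0351·(253.3)²·|cos 168.4°| = 2205.4 m/s².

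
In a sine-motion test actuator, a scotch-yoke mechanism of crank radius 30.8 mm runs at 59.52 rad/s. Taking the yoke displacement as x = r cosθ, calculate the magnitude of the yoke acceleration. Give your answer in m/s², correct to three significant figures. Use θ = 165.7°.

106

ω = 59.52 rad/s
x = r cosθ ⇒ ẍ = −rω² cosθ (ω constant).
|a| = rω²|cosθ| = 0.0308·(59.52)²·|cos 165.7°| = 105.73 m/s².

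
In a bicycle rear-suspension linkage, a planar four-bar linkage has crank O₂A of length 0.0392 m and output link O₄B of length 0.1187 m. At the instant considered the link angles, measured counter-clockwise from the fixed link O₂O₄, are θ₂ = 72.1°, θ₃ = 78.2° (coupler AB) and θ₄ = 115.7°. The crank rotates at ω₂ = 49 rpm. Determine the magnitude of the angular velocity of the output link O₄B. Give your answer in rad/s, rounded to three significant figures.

ω₂ = 5.131 rad/s (from 49 rpm).
Differentiating the loop-closure r₂e^{iθ₂}+r₃e^{iθ₃}=r₁+r₄e^{iθ₄} gives r₂ω₂e^{iθ₂}+r₃ω₃e^{iθ₃}=r₄ω₄e^{iθ₄}.
Eliminating the other unknown: ω₄ = r₂ω₂ sin(θ₂−θ₃) / [r₄ sin(θ₄−θ₃)].
Numerator sine = -0.10626; denominator sine = +0.60876.
Result = 0.0392·5.131·(-0.10626) / (0.1187·(+0.60876)) = -0.2958 rad/s; magnitude 0.2958 rad/s.

0.296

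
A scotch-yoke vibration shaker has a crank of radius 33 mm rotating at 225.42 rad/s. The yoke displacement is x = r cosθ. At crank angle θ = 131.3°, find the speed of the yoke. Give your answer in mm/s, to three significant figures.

5590

ω = 225.4 rad/s
x = r cosθ ⇒ ẋ = −rω sinθ.
|v| = rω|sinθ| = 0.033·225.4·|sin 131.3°| = 5.5885 m/s = 5588.5 mm/s.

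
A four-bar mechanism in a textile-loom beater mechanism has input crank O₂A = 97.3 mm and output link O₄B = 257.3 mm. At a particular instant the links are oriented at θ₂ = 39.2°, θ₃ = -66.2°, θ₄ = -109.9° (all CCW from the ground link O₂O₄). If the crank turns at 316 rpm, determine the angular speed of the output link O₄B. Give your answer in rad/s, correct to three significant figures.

ω₂ = 33.09 rad/s (from 316 rpm).
Differentiating the loop-closure r₂e^{iθ₂}+r₃e^{iθ₃}=r₁+r₄e^{iθ₄} gives r₂ω₂e^{iθ₂}+r₃ω₃e^{iθ₃}=r₄ω₄e^{iθ₄}.
Eliminating the other unknown: ω₄ = r₂ω₂ sin(θ₂−θ₃) / [r₄ sin(θ₄−θ₃)].
Numerator sine = +0.96410; denominator sine = -0.69088.
Result = 0.0973·33.09·(+0.96410) / (0.2573·(-0.69088)) = -17.462 rad/s; magnitude 17.462 rad/s.

17.5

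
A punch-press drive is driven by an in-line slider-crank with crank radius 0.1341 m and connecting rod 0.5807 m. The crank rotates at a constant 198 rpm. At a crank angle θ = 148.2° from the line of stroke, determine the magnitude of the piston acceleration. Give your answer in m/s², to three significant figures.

42.9

ω = 2π·198/60 = 20.73 rad/s
x(θ) = r cosθ + √(L² − r² sin²θ); with ω constant, a = ω²·d²x/dθ².
d²x/dθ² = −r cosθ − r²(cos2θ)/√u − r⁴ sin²2θ/(4u^{3/2}),  u = L² − r² sin²θ = 0.332219 m².
Substituting r = 0.1341 m, L = 0.5807 m, θ = 148.2°: d²x/dθ² = +0.09976 m.
a = ω²·d²x/dθ² = (20.73)²·(+0.09976) = +42.889 m/s²;  |a| = 42.889 m/s².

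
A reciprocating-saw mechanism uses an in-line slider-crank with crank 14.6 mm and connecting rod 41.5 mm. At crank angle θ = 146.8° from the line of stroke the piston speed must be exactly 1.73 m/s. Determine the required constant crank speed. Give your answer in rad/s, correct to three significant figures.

309

For an in-line slider-crank, |v_piston| = rω|sinθ|·[1 + r cosθ/√(L² − r² sin²θ)].
With r = 0.0146 m, L = 0.0415 m, θ = 146.8°: the bracketed kinematic factor |dx/dθ| = 0.0055961 m.
ω = v/|dx/dθ| = 1.73/0.0055961 = 309.14 rad/s.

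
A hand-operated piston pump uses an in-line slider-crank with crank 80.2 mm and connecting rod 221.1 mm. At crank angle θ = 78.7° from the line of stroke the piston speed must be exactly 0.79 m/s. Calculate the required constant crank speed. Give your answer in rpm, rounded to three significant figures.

For an in-line slider-crank, |v_piston| = rω|sinθ|·[1 + r cosθ/√(L² − r² sin²θ)].
With r = 0.0802 m, L = 0.2211 m, θ = 78.7°: the bracketed kinematic factor |dx/dθ| = 0.084626 m.
ω = v/|dx/dθ| = 0.79/0.084626 = 9.3352 rad/s.
N = 60ω/(2π) = 89.144 rpm.

89.1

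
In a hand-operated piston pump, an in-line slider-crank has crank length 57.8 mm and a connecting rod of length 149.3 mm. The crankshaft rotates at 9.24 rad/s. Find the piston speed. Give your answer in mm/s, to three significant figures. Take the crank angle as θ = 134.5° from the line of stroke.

273

ω = 9.24 rad/s
For an in-line slider-crank, x = r cosθ + √(L² − r² sin²θ), so v = −rω sinθ·[1 + r cosθ/√(L² − r² sin²θ)].
With r = 0.0578 m, L = 0.1493 m, θ = 134.5°: √(L² − r² sin²θ) = 0.1435 m.
v = −0.0578·9.24·0.71325·[1 + 0.0578·-0.70091/0.1435] = -0.27338 m/s.
|v| = 0.27338 m/s = 273.38 mm/s.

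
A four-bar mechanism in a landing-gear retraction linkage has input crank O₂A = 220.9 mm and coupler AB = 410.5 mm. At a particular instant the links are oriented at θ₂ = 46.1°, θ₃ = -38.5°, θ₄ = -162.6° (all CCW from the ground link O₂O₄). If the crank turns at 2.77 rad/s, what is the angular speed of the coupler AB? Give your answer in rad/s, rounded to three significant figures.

ω₂ = 2.77 rad/s
Differentiating the loop-closure r₂e^{iθ₂}+r₃e^{iθ₃}=r₁+r₄e^{iθ₄} gives r₂ω₂e^{iθ₂}+r₃ω₃e^{iθ₃}=r₄ω₄e^{iθ₄}.
Eliminating the other unknown: ω₃ = r₂ω₂ sin(θ₄−θ₂) / [r₃ sin(θ₃−θ₄)].
Numerator sine = +0.48022; denominator sine = +0.82806.
Result = 0.2209·2.77·(+0.48022) / (0.4105·(+0.82806)) = +0.86446 rad/s; magnitude 0.86446 rad/s.

0.864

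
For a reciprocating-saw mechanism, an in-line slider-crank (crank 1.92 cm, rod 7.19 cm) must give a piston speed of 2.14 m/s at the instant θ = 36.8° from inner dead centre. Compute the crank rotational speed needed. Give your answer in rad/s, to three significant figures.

153

For an in-line slider-crank, |v_piston| = rω|sinθ|·[1 + r cosθ/√(L² − r² sin²θ)].
With r = 0.0192 m, L = 0.0719 m, θ = 36.8°: the bracketed kinematic factor |dx/dθ| = 0.013993 m.
ω = v/|dx/dθ| = 2.14/0.013993 = 152.94 rad/s.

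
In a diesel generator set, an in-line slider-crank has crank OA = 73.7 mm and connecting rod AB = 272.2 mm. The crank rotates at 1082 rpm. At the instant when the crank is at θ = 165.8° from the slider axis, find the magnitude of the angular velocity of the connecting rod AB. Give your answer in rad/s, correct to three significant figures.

29.8

ω = 113.3 rad/s (converted from 1082 rpm).
The rod makes angle φ with the slider axis where L sinφ = r sinθ; differentiating, L cosφ·φ̇ = r ω cosθ.
L cosφ = √(L² − r² sin²θ) = 0.2716 m.
|ω_rod| = r ω |cosθ| / √(L² − r² sin²θ) = 0.0737·113.3·0.96945/0.2716 = 29.807 rad/s.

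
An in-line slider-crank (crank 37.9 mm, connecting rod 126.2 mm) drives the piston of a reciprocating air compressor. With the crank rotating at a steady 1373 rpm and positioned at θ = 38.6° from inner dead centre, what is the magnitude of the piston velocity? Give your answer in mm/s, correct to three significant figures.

4210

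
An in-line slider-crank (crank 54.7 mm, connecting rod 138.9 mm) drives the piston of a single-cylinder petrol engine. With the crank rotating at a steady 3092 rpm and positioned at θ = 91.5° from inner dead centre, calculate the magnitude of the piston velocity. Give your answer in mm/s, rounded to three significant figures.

ω = 2π·3092/60 = 323.8 rad/s
For an in-line slider-crank, x = r cosθ + √(L² − r² sin²θ), so v = −rω sinθ·[1 + r cosθ/√(L² − r² sin²θ)].
With r = 0.0547 m, L = 0.1389 m, θ = 91.5°: √(L² − r² sin²θ) = 0.12768 m.
v = −0.0547·323.8·0.99966·[1 + 0.0547·-0.02618/0.12768] = -17.507 m/s.
|v| = 17.507 m/s = 17507 mm/s.

17500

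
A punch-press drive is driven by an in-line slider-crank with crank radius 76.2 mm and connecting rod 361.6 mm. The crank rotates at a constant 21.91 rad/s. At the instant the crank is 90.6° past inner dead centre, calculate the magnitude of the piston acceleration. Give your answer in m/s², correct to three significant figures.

8.27

ω = 21.91 rad/s
x(θ) = r cosθ + √(L² − r² sin²θ); with ω constant, a = ω²·d²x/dθ².
d²x/dθ² = −r cosθ − r²(cos2θ)/√u − r⁴ sin²2θ/(4u^{3/2}),  u = L² − r² sin²θ = 0.124949 m².
Substituting r = 0.0762 m, L = 0.3616 m, θ = 90.6°: d²x/dθ² = +0.017221 m.
a = ω²·d²x/dθ² = (21.91)²·(+0.017221) = +8.2668 m/s²;  |a| = 8.2668 m/s².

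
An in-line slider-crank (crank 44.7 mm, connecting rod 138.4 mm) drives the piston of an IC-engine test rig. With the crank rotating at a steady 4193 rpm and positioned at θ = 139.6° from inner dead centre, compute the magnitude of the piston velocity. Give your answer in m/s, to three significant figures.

9.52

ω = 2π·4193/60 = 439.1 rad/s
For an in-line slider-crank, x = r cosθ + √(L² − r² sin²θ), so v = −rω sinθ·[1 + r cosθ/√(L² − r² sin²θ)].
With r = 0.0447 m, L = 0.1384 m, θ = 139.6°: √(L² − r² sin²θ) = 0.13533 m.
v = −0.0447·439.1·0.64812·[1 + 0.0447·-0.76154/0.13533] = -9.5212 m/s.
|v| = 9.5212 m/s.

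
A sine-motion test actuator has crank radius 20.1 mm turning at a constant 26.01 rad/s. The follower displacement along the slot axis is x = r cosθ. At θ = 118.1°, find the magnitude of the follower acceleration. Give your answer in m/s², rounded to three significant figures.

ω = 26.01 rad/s
x = r cosθ ⇒ ẍ = −rω² cosθ (ω constant).
|a| = rω²|cosθ| = 0.0201·(26.01)²·|cos 118.1°| = 6.4048 m/s².

6.40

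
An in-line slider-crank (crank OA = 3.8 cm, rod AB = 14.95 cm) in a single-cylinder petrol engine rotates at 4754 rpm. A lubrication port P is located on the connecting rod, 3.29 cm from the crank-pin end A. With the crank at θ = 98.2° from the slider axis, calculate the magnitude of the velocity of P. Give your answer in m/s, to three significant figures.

ω = 497.8 rad/s.  Crank-pin speed |V_A| = rω = 18.918 m/s, perpendicular to OA.
Rod angle: sinφ = −(r/L) sinθ ⇒ φ = -14.571°; ω_rod = −rω cosθ/√(L²−r²sin²θ) = +18.648 rad/s.
V_P = V_A + ω_rod × AP, with AP = 0.0329 m along the rod.
Components: V_Px = −rω sinθ − a·ω_rod·sinφ = -18.57 m/s;  V_Py = rω cosθ + a·ω_rod·cosφ = -2.1044 m/s.
|V_P| = √(V_Px² + V_Py²) = 18.689 m/s.

18.7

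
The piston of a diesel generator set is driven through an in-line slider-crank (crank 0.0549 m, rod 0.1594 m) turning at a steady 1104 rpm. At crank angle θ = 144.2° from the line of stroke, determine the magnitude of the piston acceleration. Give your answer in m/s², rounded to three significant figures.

ω = 2π·1104/60 = 115.6 rad/s
x(θ) = r cosθ + √(L² − r² sin²θ); with ω constant, a = ω²·d²x/dθ².
d²x/dθ² = −r cosθ − r²(cos2θ)/√u − r⁴ sin²2θ/(4u^{3/2}),  u = L² − r² sin²θ = 0.024377 m².
Substituting r = 0.0549 m, L = 0.1594 m, θ = 144.2°: d²x/dθ² = +0.037897 m.
a = ω²·d²x/dθ² = (115.6)²·(+0.037897) = +506.52 m/s²;  |a| = 506.52 m/s².

507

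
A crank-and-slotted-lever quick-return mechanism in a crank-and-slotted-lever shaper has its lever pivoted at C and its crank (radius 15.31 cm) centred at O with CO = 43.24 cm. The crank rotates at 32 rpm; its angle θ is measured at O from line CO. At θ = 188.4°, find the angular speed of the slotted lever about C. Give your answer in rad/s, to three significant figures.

ω = 3.351 rad/s (from 32 rpm).
Crank pin A relative to C: A = (d + r cosθ, r sinθ); lever angle φ = atan2(r sinθ, d + r cosθ).
Differentiating tanφ: φ̇ = rω(d cosθ + r)/(d² + r² + 2dr cosθ).
d² + r² + 2dr cosθ = |CA|² = 0.0794288 m²;  d cosθ + r = -0.27466 m.
|ω_lever| = |0.1531·3.351·-0.27466| / 0.0794288 = 1.7741 rad/s.

1.77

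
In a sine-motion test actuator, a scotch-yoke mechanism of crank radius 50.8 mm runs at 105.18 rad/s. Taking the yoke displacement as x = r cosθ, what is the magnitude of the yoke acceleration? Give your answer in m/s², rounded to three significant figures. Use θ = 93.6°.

35.3

ω = 105.2 rad/s
x = r cosθ ⇒ ẍ = −rω² cosθ (ω constant).
|a| = rω²|cosθ| = 0.0508·(105.2)²·|cos 93.6°| = 35.288 m/s².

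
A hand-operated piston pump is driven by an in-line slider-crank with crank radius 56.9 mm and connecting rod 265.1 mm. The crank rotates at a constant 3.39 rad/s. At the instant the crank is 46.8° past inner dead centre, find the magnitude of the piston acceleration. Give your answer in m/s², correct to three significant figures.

ω = 3.39 rad/s
x(θ) = r cosθ + √(L² − r² sin²θ); with ω constant, a = ω²·d²x/dθ².
d²x/dθ² = −r cosθ − r²(cos2θ)/√u − r⁴ sin²2θ/(4u^{3/2}),  u = L² − r² sin²θ = 0.0685576 m².
Substituting r = 0.0569 m, L = 0.2651 m, θ = 46.8°: d²x/dθ² = -0.03832 m.
a = ω²·d²x/dθ² = (3.39)²·(-0.03832) = -0.44037 m/s²;  |a| = 0.44037 m/s².

0.440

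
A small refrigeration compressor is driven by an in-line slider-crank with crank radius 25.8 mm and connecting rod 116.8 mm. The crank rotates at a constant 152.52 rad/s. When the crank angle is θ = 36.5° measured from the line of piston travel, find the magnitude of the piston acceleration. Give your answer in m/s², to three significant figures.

523

ω = 152.5 rad/s
x(θ) = r cosθ + √(L² − r² sin²θ); with ω constant, a = ω²·d²x/dθ².
d²x/dθ² = −r cosθ − r²(cos2θ)/√u − r⁴ sin²2θ/(4u^{3/2}),  u = L² − r² sin²θ = 0.0134067 m².
Substituting r = 0.0258 m, L = 0.1168 m, θ = 36.5°: d²x/dθ² = -0.022486 m.
a = ω²·d²x/dθ² = (152.5)²·(-0.022486) = -523.07 m/s²;  |a| = 523.07 m/s².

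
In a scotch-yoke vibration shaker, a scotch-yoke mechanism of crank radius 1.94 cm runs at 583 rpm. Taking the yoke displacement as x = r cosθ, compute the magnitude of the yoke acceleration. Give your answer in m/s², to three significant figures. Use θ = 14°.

ω = 61.05 rad/s (from 583 rpm).
x = r cosθ ⇒ ẍ = −rω² cosθ (ω constant).
|a| = rω²|cosθ| = 0.0194·(61.05)²·|cos 14°| = 70.162 m/s².

70.2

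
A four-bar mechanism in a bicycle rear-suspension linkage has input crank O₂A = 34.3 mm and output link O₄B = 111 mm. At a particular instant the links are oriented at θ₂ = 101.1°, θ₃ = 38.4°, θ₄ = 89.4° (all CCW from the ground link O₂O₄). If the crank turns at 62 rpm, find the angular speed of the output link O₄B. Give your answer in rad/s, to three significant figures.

ω₂ = 6.493 rad/s (from 62 rpm).
Differentiating the loop-closure r₂e^{iθ₂}+r₃e^{iθ₃}=r₁+r₄e^{iθ₄} gives r₂ω₂e^{iθ₂}+r₃ω₃e^{iθ₃}=r₄ω₄e^{iθ₄}.
Eliminating the other unknown: ω₄ = r₂ω₂ sin(θ₂−θ₃) / [r₄ sin(θ₄−θ₃)].
Numerator sine = +0.88862; denominator sine = +0.77715.
Result = 0.0343·6.493·(+0.88862) / (0.111·(+0.77715)) = +2.2941 rad/s; magnitude 2.2941 rad/s.

2.29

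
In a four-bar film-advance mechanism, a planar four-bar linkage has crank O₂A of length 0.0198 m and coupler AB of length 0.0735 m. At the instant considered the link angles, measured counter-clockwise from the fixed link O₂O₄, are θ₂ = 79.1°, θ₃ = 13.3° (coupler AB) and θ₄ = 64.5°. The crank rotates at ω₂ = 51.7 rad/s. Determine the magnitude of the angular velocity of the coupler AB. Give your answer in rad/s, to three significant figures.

ω₂ = 51.7 rad/s
Differentiating the loop-closure r₂e^{iθ₂}+r₃e^{iθ₃}=r₁+r₄e^{iθ₄} gives r₂ω₂e^{iθ₂}+r₃ω₃e^{iθ₃}=r₄ω₄e^{iθ₄}.
Eliminating the other unknown: ω₃ = r₂ω₂ sin(θ₄−θ₂) / [r₃ sin(θ₃−θ₄)].
Numerator sine = -0.25207; denominator sine = -0.77934.
Result = 0.0198·51.7·(-0.25207) / (0.0735·(-0.77934)) = +4.5047 rad/s; magnitude 4.5047 rad/s.

4.50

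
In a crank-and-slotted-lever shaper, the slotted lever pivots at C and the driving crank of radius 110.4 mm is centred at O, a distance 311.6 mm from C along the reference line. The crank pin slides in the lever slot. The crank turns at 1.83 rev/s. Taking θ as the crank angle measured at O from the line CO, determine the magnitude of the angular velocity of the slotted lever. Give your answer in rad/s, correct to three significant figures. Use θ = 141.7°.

ω = 11.5 rad/s (from 1.83 rev/s).
Crank pin A relative to C: A = (d + r cosθ, r sinθ); lever angle φ = atan2(r sinθ, d + r cosθ).
Differentiating tanφ: φ̇ = rω(d cosθ + r)/(d² + r² + 2dr cosθ).
d² + r² + 2dr cosθ = |CA|² = 0.0552891 m²;  d cosθ + r = -0.13414 m.
|ω_lever| = |0.1104·11.5·-0.13414| / 0.0552891 = 3.0797 rad/s.

3.08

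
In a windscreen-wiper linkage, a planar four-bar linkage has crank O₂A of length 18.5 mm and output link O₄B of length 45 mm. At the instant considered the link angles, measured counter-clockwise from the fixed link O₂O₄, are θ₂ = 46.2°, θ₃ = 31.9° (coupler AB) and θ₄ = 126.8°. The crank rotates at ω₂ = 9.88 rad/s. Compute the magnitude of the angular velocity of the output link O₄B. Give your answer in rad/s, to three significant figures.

1.01

ω₂ = 9.88 rad/s
Differentiating the loop-closure r₂e^{iθ₂}+r₃e^{iθ₃}=r₁+r₄e^{iθ₄} gives r₂ω₂e^{iθ₂}+r₃ω₃e^{iθ₃}=r₄ω₄e^{iθ₄}.
Eliminating the other unknown: ω₄ = r₂ω₂ sin(θ₂−θ₃) / [r₄ sin(θ₄−θ₃)].
Numerator sine = +0.24700; denominator sine = +0.99635.
Result = 0.0185·9.88·(+0.24700) / (0.045·(+0.99635)) = +1.0069 rad/s; magnitude 1.0069 rad/s.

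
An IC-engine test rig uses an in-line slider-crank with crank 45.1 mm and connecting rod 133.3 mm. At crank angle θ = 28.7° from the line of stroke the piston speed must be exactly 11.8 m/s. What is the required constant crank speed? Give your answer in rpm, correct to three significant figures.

4000

For an in-line slider-crank, |v_piston| = rω|sinθ|·[1 + r cosθ/√(L² − r² sin²θ)].
With r = 0.0451 m, L = 0.1333 m, θ = 28.7°: the bracketed kinematic factor |dx/dθ| = 0.028172 m.
ω = v/|dx/dθ| = 11.8/0.028172 = 418.85 rad/s.
N = 60ω/(2π) = 3999.8 rpm.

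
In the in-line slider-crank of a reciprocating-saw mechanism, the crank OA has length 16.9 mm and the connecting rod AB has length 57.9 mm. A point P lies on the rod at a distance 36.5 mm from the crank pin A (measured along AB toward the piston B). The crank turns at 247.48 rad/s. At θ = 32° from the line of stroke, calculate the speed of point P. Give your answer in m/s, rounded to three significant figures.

2.88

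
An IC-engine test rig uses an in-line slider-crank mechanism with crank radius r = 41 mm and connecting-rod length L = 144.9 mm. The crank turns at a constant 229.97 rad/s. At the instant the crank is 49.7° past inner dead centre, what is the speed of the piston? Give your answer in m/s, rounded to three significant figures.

ω = 230 rad/s
For an in-line slider-crank, x = r cosθ + √(L² − r² sin²θ), so v = −rω sinθ·[1 + r cosθ/√(L² − r² sin²θ)].
With r = 0.041 m, L = 0.1449 m, θ = 49.7°: √(L² − r² sin²θ) = 0.14149 m.
v = −0.041·230·0.76267·[1 + 0.041·0.64679/0.14149] = -8.5388 m/s.
|v| = 8.5388 m/s.

8.54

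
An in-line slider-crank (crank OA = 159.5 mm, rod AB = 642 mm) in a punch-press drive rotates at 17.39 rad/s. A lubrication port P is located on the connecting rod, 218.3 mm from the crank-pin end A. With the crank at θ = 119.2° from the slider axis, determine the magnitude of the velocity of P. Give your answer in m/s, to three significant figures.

ω = 17.39 rad/s.  Crank-pin speed |V_A| = rω = 2.7737 m/s, perpendicular to OA.
Rod angle: sinφ = −(r/L) sinθ ⇒ φ = -12.525°; ω_rod = −rω cosθ/√(L²−r²sin²θ) = +2.1591 rad/s.
V_P = V_A + ω_rod × AP, with AP = 0.2183 m along the rod.
Components: V_Px = −rω sinθ − a·ω_rod·sinφ = -2.319 m/s;  V_Py = rω cosθ + a·ω_rod·cosφ = -0.89306 m/s.
|V_P| = √(V_Px² + V_Py²) = 2.485 m/s.

2.49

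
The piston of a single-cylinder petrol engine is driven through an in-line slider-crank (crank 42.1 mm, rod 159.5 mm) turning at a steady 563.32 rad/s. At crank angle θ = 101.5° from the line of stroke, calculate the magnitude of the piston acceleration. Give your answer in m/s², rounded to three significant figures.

6010

ω = 563.3 rad/s
x(θ) = r cosθ + √(L² − r² sin²θ); with ω constant, a = ω²·d²x/dθ².
d²x/dθ² = −r cosθ − r²(cos2θ)/√u − r⁴ sin²2θ/(4u^{3/2}),  u = L² − r² sin²θ = 0.0237383 m².
Substituting r = 0.0421 m, L = 0.1595 m, θ = 101.5°: d²x/dθ² = +0.01895 m.
a = ω²·d²x/dθ² = (563.3)²·(+0.01895) = +6013.3 m/s²;  |a| = 6013.3 m/s².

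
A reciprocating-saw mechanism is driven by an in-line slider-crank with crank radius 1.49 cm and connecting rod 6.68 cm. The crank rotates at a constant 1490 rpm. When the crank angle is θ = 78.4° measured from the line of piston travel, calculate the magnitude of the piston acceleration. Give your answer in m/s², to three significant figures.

ω = 2π·1490/60 = 156 rad/s
x(θ) = r cosθ + √(L² − r² sin²θ); with ω constant, a = ω²·d²x/dθ².
d²x/dθ² = −r cosθ − r²(cos2θ)/√u − r⁴ sin²2θ/(4u^{3/2}),  u = L² − r² sin²θ = 0.00424921 m².
Substituting r = 0.0149 m, L = 0.0668 m, θ = 78.4°: d²x/dθ² = +0.00012742 m.
a = ω²·d²x/dθ² = (156)²·(+0.00012742) = +3.1022 m/s²;  |a| = 3.1022 m/s².

3.10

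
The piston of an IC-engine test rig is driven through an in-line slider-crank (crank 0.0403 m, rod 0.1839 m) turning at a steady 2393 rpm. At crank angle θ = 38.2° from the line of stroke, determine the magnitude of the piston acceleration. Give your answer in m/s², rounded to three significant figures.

ω = 2π·2393/60 = 250.6 rad/s
x(θ) = r cosθ + √(L² − r² sin²θ); with ω constant, a = ω²·d²x/dθ².
d²x/dθ² = −r cosθ − r²(cos2θ)/√u − r⁴ sin²2θ/(4u^{3/2}),  u = L² − r² sin²θ = 0.0331981 m².
Substituting r = 0.0403 m, L = 0.1839 m, θ = 38.2°: d²x/dθ² = -0.033869 m.
a = ω²·d²x/dθ² = (250.6)²·(-0.033869) = -2126.9 m/s²;  |a| = 2126.9 m/s².

2130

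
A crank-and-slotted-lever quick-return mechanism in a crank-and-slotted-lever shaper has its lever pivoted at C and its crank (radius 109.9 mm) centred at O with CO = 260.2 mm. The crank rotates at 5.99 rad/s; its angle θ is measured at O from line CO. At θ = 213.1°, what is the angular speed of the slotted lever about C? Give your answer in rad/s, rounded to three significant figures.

ω = 5.99 rad/s
Crank pin A relative to C: A = (d + r cosθ, r sinθ); lever angle φ = atan2(r sinθ, d + r cosθ).
Differentiating tanφ: φ̇ = rω(d cosθ + r)/(d² + r² + 2dr cosθ).
d² + r² + 2dr cosθ = |CA|² = 0.0318713 m²;  d cosθ + r = -0.10807 m.
|ω_lever| = |0.1099·5.99·-0.10807| / 0.0318713 = 2.2323 rad/s.

2.23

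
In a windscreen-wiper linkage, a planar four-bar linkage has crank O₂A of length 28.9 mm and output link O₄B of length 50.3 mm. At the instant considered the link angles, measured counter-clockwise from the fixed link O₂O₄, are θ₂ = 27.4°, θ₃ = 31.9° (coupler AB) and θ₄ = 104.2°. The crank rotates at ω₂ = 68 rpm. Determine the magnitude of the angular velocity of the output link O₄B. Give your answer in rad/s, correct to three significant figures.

0.337

ω₂ = 7.121 rad/s (from 68 rpm).
Differentiating the loop-closure r₂e^{iθ₂}+r₃e^{iθ₃}=r₁+r₄e^{iθ₄} gives r₂ω₂e^{iθ₂}+r₃ω₃e^{iθ₃}=r₄ω₄e^{iθ₄}.
Eliminating the other unknown: ω₄ = r₂ω₂ sin(θ₂−θ₃) / [r₄ sin(θ₄−θ₃)].
Numerator sine = -0.07846; denominator sine = +0.95266.
Result = 0.0289·7.121·(-0.07846) / (0.0503·(+0.95266)) = -0.33696 rad/s; magnitude 0.33696 rad/s.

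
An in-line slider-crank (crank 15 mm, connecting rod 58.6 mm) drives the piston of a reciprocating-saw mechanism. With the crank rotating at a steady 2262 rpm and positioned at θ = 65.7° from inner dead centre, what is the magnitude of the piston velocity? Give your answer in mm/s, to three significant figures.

3590

ω = 2π·2262/60 = 236.9 rad/s
For an in-line slider-crank, x = r cosθ + √(L² − r² sin²θ), so v = −rω sinθ·[1 + r cosθ/√(L² − r² sin²θ)].
With r = 0.015 m, L = 0.0586 m, θ = 65.7°: √(L² − r² sin²θ) = 0.056983 m.
v = −0.015·236.9·0.91140·[1 + 0.015·0.41151/0.056983] = -3.5891 m/s.
|v| = 3.5891 m/s = 3589.1 mm/s.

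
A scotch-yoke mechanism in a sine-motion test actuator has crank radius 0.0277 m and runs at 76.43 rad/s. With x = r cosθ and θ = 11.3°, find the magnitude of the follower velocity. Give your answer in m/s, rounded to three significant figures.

0.415

ω = 76.43 rad/s
x = r cosθ ⇒ ẋ = −rω sinθ.
|v| = rω|sinθ| = 0.0277·76.43·|sin 11.3°| = 0.41484 m/s.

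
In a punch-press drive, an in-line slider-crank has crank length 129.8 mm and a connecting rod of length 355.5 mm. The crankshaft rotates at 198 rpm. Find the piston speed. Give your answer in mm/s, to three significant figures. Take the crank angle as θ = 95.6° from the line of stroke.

2580

ω = 2π·198/60 = 20.73 rad/s
For an in-line slider-crank, x = r cosθ + √(L² − r² sin²θ), so v = −rω sinθ·[1 + r cosθ/√(L² − r² sin²θ)].
With r = 0.1298 m, L = 0.3555 m, θ = 95.6°: √(L² − r² sin²θ) = 0.3312 m.
v = −0.1298·20.73·0.99523·[1 + 0.1298·-0.09758/0.3312] = -2.5761 m/s.
|v| = 2.5761 m/s = 2576.1 mm/s.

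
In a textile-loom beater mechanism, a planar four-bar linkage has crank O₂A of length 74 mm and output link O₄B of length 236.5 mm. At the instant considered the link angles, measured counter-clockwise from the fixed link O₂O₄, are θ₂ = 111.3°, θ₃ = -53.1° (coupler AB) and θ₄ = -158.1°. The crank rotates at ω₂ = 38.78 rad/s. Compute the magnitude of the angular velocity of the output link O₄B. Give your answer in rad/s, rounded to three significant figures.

ω₂ = 38.78 rad/s
Differentiating the loop-closure r₂e^{iθ₂}+r₃e^{iθ₃}=r₁+r₄e^{iθ₄} gives r₂ω₂e^{iθ₂}+r₃ω₃e^{iθ₃}=r₄ω₄e^{iθ₄}.
Eliminating the other unknown: ω₄ = r₂ω₂ sin(θ₂−θ₃) / [r₄ sin(θ₄−θ₃)].
Numerator sine = +0.26892; denominator sine = -0.96593.
Result = 0.074·38.78·(+0.26892) / (0.2365·(-0.96593)) = -3.3782 rad/s; magnitude 3.3782 rad/s.

3.38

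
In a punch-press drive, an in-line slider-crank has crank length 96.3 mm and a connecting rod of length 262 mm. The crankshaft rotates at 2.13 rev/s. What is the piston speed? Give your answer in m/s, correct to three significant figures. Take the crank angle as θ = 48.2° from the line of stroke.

1.21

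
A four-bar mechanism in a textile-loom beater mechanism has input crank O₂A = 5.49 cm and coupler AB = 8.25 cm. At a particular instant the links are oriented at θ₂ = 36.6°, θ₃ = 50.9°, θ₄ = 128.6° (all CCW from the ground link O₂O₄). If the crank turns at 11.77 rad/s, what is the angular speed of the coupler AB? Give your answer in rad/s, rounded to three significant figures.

ω₂ = 11.77 rad/s
Differentiating the loop-closure r₂e^{iθ₂}+r₃e^{iθ₃}=r₁+r₄e^{iθ₄} gives r₂ω₂e^{iθ₂}+r₃ω₃e^{iθ₃}=r₄ω₄e^{iθ₄}.
Eliminating the other unknown: ω₃ = r₂ω₂ sin(θ₄−θ₂) / [r₃ sin(θ₃−θ₄)].
Numerator sine = +0.99939; denominator sine = -0.97705.
Result = 0.0549·11.77·(+0.99939) / (0.0825·(-0.97705)) = -8.0115 rad/s; magnitude 8.0115 rad/s.

8.01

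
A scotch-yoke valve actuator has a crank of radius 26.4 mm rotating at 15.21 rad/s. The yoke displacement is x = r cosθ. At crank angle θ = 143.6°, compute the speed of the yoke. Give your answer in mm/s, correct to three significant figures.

238

ω = 15.21 rad/s
x = r cosθ ⇒ ẋ = −rω sinθ.
|v| = rω|sinθ| = 0.0264·15.21·|sin 143.6°| = 0.23828 m/s = 238.28 mm/s.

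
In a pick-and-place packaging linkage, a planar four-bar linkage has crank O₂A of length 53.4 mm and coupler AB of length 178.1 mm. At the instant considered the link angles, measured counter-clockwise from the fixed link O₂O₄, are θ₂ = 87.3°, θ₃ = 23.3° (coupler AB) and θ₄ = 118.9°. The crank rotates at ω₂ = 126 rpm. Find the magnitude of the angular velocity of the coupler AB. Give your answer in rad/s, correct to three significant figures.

2.08

ω₂ = 13.19 rad/s (from 126 rpm).
Differentiating the loop-closure r₂e^{iθ₂}+r₃e^{iθ₃}=r₁+r₄e^{iθ₄} gives r₂ω₂e^{iθ₂}+r₃ω₃e^{iθ₃}=r₄ω₄e^{iθ₄}.
Eliminating the other unknown: ω₃ = r₂ω₂ sin(θ₄−θ₂) / [r₃ sin(θ₃−θ₄)].
Numerator sine = +0.52399; denominator sine = -0.99523.
Result = 0.0534·13.19·(+0.52399) / (0.1781·(-0.99523)) = -2.0829 rad/s; magnitude 2.0829 rad/s.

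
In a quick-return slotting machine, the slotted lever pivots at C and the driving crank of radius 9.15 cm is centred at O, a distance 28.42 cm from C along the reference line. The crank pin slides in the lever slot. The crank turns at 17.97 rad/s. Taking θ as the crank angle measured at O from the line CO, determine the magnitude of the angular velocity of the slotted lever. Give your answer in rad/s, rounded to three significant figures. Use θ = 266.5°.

1.42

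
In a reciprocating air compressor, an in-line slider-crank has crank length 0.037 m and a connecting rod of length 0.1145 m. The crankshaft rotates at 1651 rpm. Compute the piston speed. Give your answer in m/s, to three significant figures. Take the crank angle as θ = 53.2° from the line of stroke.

6.15

ω = 2π·1651/60 = 172.9 rad/s
For an in-line slider-crank, x = r cosθ + √(L² − r² sin²θ), so v = −rω sinθ·[1 + r cosθ/√(L² − r² sin²θ)].
With r = 0.037 m, L = 0.1145 m, θ = 53.2°: √(L² − r² sin²θ) = 0.1106 m.
v = −0.037·172.9·0.80073·[1 + 0.037·0.59902/0.1106] = -6.1488 m/s.
|v| = 6.1488 m/s.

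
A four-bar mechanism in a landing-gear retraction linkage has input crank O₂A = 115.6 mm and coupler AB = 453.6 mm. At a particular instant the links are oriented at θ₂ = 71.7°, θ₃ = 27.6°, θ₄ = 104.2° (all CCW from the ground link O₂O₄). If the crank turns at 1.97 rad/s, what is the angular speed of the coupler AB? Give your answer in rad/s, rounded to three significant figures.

0.277

ω₂ = 1.97 rad/s
Differentiating the loop-closure r₂e^{iθ₂}+r₃e^{iθ₃}=r₁+r₄e^{iθ₄} gives r₂ω₂e^{iθ₂}+r₃ω₃e^{iθ₃}=r₄ω₄e^{iθ₄}.
Eliminating the other unknown: ω₃ = r₂ω₂ sin(θ₄−θ₂) / [r₃ sin(θ₃−θ₄)].
Numerator sine = +0.53730; denominator sine = -0.97278.
Result = 0.1156·1.97·(+0.53730) / (0.4536·(-0.97278)) = -0.2773 rad/s; magnitude 0.2773 rad/s.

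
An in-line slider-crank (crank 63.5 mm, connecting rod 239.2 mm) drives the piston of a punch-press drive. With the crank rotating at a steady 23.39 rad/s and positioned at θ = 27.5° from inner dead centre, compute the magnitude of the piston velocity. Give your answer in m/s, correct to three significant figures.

ω = 23.39 rad/s
For an in-line slider-crank, x = r cosθ + √(L² − r² sin²θ), so v = −rω sinθ·[1 + r cosθ/√(L² − r² sin²θ)].
With r = 0.0635 m, L = 0.2392 m, θ = 27.5°: √(L² − r² sin²θ) = 0.2374 m.
v = −0.0635·23.39·0.46175·[1 + 0.0635·0.88701/0.2374] = -0.84854 m/s.
|v| = 0.84854 m/s.

0.849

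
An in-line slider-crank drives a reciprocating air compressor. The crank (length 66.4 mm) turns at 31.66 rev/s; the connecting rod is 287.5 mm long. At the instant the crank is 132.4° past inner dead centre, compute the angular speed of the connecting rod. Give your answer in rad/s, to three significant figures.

ω = 198.9 rad/s (converted from 31.66 rev/s).
The rod makes angle φ with the slider axis where L sinφ = r sinθ; differentiating, L cosφ·φ̇ = r ω cosθ.
L cosφ = √(L² − r² sin²θ) = 0.28329 m.
|ω_rod| = r ω |cosθ| / √(L² − r² sin²θ) = 0.0664·198.9·0.67430/0.28329 = 31.44 rad/s.

31.4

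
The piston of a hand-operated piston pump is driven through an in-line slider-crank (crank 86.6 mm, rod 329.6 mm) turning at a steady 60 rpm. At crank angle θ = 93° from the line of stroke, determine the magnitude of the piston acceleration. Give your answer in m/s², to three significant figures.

1.10

ω = 2π·60/60 = 6.283 rad/s
x(θ) = r cosθ + √(L² − r² sin²θ); with ω constant, a = ω²·d²x/dθ².
d²x/dθ² = −r cosθ − r²(cos2θ)/√u − r⁴ sin²2θ/(4u^{3/2}),  u = L² − r² sin²θ = 0.101157 m².
Substituting r = 0.0866 m, L = 0.3296 m, θ = 93°: d²x/dθ² = +0.027978 m.
a = ω²·d²x/dθ² = (6.283)²·(+0.027978) = +1.1045 m/s²;  |a| = 1.1045 m/s².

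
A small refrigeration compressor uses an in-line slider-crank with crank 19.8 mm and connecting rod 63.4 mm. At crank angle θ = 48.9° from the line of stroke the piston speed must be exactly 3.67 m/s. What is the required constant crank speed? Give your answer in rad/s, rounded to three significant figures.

For an in-line slider-crank, |v_piston| = rω|sinθ|·[1 + r cosθ/√(L² − r² sin²θ)].
With r = 0.0198 m, L = 0.0634 m, θ = 48.9°: the bracketed kinematic factor |dx/dθ| = 0.018072 m.
ω = v/|dx/dθ| = 3.67/0.018072 = 203.07 rad/s.

203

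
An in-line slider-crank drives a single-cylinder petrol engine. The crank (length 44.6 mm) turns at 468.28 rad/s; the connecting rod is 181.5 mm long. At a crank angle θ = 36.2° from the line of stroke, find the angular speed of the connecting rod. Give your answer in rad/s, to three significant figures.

93.9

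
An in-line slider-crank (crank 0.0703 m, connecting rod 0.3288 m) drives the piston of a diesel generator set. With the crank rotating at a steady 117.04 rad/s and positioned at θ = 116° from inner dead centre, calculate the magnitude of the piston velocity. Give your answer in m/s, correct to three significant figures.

6.69

ω = 117 rad/s
For an in-line slider-crank, x = r cosθ + √(L² − r² sin²θ), so v = −rω sinθ·[1 + r cosθ/√(L² − r² sin²θ)].
With r = 0.0703 m, L = 0.3288 m, θ = 116°: √(L² − r² sin²θ) = 0.32267 m.
v = −0.0703·117·0.89879·[1 + 0.0703·-0.43837/0.32267] = -6.6889 m/s.
|v| = 6.6889 m/s.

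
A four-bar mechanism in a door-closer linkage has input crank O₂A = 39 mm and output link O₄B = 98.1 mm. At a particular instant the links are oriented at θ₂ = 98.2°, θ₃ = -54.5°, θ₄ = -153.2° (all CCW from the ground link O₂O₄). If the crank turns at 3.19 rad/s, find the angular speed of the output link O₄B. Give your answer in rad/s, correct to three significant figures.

0.588

ω₂ = 3.19 rad/s
Differentiating the loop-closure r₂e^{iθ₂}+r₃e^{iθ₃}=r₁+r₄e^{iθ₄} gives r₂ω₂e^{iθ₂}+r₃ω₃e^{iθ₃}=r₄ω₄e^{iθ₄}.
Eliminating the other unknown: ω₄ = r₂ω₂ sin(θ₂−θ₃) / [r₄ sin(θ₄−θ₃)].
Numerator sine = +0.45865; denominator sine = -0.98849.
Result = 0.039·3.19·(+0.45865) / (0.0981·(-0.98849)) = -0.58843 rad/s; magnitude 0.58843 rad/s.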